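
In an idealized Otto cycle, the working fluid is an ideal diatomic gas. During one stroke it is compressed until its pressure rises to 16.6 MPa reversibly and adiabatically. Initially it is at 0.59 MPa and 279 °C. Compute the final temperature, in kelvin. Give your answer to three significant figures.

T₂ ≈ 1430 K

Adiabatic: T₂/T₁ = (P₂/P₁)^((γ−1)/γ).
For a diatomic ideal gas γ = 7/5, so (γ−1)/γ = 2/7.
T₁ = 279 °C = 552.1 K.
T₂ = 552.1 × (16.6/0.59)^(2/7) = 1433 K.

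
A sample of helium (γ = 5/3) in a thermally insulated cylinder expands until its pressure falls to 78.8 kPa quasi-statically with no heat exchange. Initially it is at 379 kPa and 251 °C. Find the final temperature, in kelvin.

Along an adiabat T P^((1−γ)/γ) is constant, so T₂ = T₁ (P₂/P₁)^((γ−1)/γ).
T₁ = 251 °C = 524.1 K.
T₂ = 524.1 × (78.8/379)^(2/5) = 279.6 K.

T₂ ≈ 280 K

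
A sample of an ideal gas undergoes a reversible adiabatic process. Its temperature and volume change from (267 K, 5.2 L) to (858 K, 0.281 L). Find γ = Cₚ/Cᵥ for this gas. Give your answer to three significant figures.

γ ≈ 1.40

TV^(γ−1) = const ⇒ γ − 1 = ln(T₂/T₁) / ln(V₁/V₂).
γ = 1 + ln(858/267) / ln(5.2/0.281) = 1.4.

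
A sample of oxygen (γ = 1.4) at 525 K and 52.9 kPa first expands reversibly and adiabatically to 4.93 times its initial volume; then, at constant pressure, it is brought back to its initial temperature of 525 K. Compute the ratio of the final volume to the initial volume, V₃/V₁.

V₃/V₁ ≈ 9.33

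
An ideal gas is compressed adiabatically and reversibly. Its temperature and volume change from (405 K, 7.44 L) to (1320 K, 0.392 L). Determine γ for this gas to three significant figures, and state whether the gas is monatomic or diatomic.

γ ≈ 1.40; diatomic

TV^(γ−1) = const ⇒ γ − 1 = ln(T₂/T₁) / ln(V₁/V₂).
γ = 1 + ln(1320/405) / ln(7.44/0.392) = 1.401.
γ ≈ 1.40 is close to 7/5, so the gas is diatomic.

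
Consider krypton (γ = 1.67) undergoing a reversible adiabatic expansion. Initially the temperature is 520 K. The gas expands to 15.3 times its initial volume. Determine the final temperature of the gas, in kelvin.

For a reversible adiabat TV^(γ−1) is constant, so T₂ = T₁ (V₁/V₂)^(γ−1).
T₂ = 520 × (1/15.3)^(0.67) = 83.61 K.

T₂ ≈ 83.6 K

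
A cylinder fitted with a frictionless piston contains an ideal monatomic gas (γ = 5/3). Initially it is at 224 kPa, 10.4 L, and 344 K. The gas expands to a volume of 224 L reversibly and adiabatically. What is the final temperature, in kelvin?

T₂ ≈ 44.4 K

Adiabatic: T₁V₁^(γ−1) = T₂V₂^(γ−1) ⇒ T₂ = T₁ (V₁/V₂)^(γ−1).
T₂ = 344 × (10.4/224)^(2/3) = 44.44 K.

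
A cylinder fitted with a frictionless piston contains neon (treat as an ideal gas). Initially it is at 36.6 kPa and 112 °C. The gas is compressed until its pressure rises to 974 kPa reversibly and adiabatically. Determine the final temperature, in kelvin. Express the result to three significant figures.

T₂ ≈ 1430 K

Adiabatic: T₂/T₁ = (P₂/P₁)^((γ−1)/γ).
For a monatomic ideal gas γ = 5/3, so (γ−1)/γ = 2/5.
T₁ = 112 °C = 385.1 K.
T₂ = 385.1 × (974/36.6)^(2/5) = 1431 K.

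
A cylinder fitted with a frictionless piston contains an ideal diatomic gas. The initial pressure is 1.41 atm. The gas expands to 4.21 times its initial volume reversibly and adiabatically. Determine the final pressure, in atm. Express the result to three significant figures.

Since PV^γ is constant along a reversible adiabat, P₂ = P₁ (V₁/V₂)^γ.
For a diatomic ideal gas γ = 7/5.
P₂ = 1.41 × (1/4.21)^(7/5) = 0.1885 atm.

P₂ ≈ 0.188 atm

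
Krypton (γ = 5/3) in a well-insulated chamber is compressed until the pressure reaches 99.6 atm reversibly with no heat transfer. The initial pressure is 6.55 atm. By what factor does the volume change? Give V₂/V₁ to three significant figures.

V₂/V₁ ≈ 0.195

From PV^γ = const, V₂/V₁ = (P₁/P₂)^(1/γ).
V₂/V₁ = (6.55/99.6)^(3/5) = 0.1953.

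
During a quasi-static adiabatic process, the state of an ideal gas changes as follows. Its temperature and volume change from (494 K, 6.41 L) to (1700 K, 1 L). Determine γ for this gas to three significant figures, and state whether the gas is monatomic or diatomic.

γ ≈ 1.67; monatomic

TV^(γ−1) = const ⇒ γ − 1 = ln(T₂/T₁) / ln(V₁/V₂).
γ = 1 + ln(1700/494) / ln(6.41/1) = 1.665.
γ ≈ 1.67 is close to 5/3, so the gas is monatomic.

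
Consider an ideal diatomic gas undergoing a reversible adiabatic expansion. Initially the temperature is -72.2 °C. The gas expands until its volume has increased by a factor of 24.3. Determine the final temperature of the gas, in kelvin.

T₂ ≈ 56.1 K

For a reversible adiabat TV^(γ−1) is constant, so T₂ = T₁ (V₁/V₂)^(γ−1).
For a diatomic ideal gas γ = 7/5, so γ−1 = 2/5.
T₁ = -72.2 °C = 200.9 K.
T₂ = 200.9 × (1/24.3)^(2/5) = 56.08 K.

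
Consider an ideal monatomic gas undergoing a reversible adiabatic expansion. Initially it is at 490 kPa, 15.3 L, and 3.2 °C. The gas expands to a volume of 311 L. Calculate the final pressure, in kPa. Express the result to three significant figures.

Adiabatic: P₁V₁^γ = P₂V₂^γ ⇒ P₂ = P₁ (V₁/V₂)^γ.
γ = 5/3 for a monatomic ideal gas.
P₂ = 490 × (15.3/311)^(5/3) = 3.237 kPa.

P₂ ≈ 3.24 kPa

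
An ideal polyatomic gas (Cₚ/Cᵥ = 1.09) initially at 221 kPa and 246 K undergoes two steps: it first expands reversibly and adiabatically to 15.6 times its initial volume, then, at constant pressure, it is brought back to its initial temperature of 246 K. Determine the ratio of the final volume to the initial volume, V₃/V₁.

V₃/V₁ ≈ 20.0

Adiabatic step: V₂/V₁ = 15.6; T₂ = T₁·(1/15.6)^(0.09) = 192.1 K.
Isobaric step: V₃/V₂ = T₃/T₂ = 246/192.1.
V₃/V₁ = (V₂/V₁)(V₃/V₂) = 15.6 × (246/192.1) = 19.98.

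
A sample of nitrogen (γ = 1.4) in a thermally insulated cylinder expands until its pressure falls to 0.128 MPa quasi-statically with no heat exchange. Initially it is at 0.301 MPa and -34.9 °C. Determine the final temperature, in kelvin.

Along an adiabat T P^((1−γ)/γ) is constant, so T₂ = T₁ (P₂/P₁)^((γ−1)/γ).
T₁ = -34.9 °C = 238.2 K.
T₂ = 238.2 × (0.128/0.301)^(0.286) = 186.6 K.

T₂ ≈ 187 K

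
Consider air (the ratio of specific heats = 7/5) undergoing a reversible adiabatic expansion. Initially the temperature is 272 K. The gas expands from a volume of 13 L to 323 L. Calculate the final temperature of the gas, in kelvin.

T₂ ≈ 75.2 K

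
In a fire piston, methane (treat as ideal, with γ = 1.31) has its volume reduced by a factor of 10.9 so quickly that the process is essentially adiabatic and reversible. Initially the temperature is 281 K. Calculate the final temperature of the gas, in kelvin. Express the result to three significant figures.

T₂ ≈ 589 K

For a reversible adiabat TV^(γ−1) is constant, so T₂ = T₁ (V₁/V₂)^(γ−1).
T₂ = 281 × 10.9^(0.31) = 589.3 K.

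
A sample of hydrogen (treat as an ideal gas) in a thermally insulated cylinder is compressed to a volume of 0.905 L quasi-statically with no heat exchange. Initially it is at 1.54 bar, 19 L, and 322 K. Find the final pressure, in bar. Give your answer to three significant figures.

P₂ ≈ 109 bar

Since PV^γ is constant along a reversible adiabat, P₂ = P₁ (V₁/V₂)^γ.
γ = 7/5 for a diatomic ideal gas.
P₂ = 1.54 × (19/0.905)^(7/5) = 109.3 bar.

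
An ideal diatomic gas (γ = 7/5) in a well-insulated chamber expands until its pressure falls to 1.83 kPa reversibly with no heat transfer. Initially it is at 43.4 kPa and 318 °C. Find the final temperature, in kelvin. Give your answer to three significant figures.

Along an adiabat T P^((1−γ)/γ) is constant, so T₂ = T₁ (P₂/P₁)^((γ−1)/γ).
T₁ = 318 °C = 591.1 K.
T₂ = 591.1 × (1.83/43.4)^(2/7) = 239.2 K.

T₂ ≈ 239 K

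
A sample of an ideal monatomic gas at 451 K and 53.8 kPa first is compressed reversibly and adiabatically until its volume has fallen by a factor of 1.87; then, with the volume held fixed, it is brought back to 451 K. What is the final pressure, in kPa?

P₃ ≈ 101 kPa

For a monatomic ideal gas γ = 5/3.
Adiabatic step (PV^γ = const): P₂ = 53.8×1.87^(5/3) = 152.7 kPa; T₂ = 451×1.87^(2/3) = 684.5 K.
Isochoric: P₃ = P₂(T₃/T₂) = 152.7 × (451/684.5) = 100.6 kPa.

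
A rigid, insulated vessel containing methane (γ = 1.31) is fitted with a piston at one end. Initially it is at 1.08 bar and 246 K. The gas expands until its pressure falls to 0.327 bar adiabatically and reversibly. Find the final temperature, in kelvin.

T₂ ≈ 185 K

Adiabatic: T₂/T₁ = (P₂/P₁)^((γ−1)/γ).
T₂ = 246 × (0.327/1.08)^(0.237) = 185.4 K.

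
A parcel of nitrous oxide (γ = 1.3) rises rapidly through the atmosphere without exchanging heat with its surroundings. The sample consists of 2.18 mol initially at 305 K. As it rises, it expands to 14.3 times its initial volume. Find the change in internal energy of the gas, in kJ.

ΔU ≈ -10.1 kJ

For a reversible adiabat TV^(γ−1) is constant, so T₂ = T₁ (V₁/V₂)^(γ−1).
T₂ = 305 × (1/14.3)^(0.3) = 137.3 K.
Q = 0, so ΔU = W_on_gas = nCᵥΔT with Cᵥ = R/(γ−1) = 27.71 J/(mol·K).
ΔU = 2.18 × 27.71 × (137.3 − 305) = -10130 J.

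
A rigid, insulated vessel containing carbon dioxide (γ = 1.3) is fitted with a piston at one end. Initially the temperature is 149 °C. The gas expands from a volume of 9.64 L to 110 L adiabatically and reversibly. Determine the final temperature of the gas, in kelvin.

T₂ ≈ 203 K

Adiabatic: T₁V₁^(γ−1) = T₂V₂^(γ−1) ⇒ T₂ = T₁ (V₁/V₂)^(γ−1).
T₁ = 149 °C = 422.1 K.
T₂ = 422.1 × (9.64/110)^(0.3) = 203.4 K.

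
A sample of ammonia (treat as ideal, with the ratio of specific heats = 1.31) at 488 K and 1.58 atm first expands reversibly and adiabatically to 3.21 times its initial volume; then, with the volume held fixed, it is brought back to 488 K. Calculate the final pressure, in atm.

Adiabatic step (PV^γ = const): P₂ = 1.58×(1/3.21)^(1.31) = 0.3429 atm; T₂ = 488×(1/3.21)^(0.31) = 339.9 K.
Isochoric: P₃ = P₂(T₃/T₂) = 0.3429 × (488/339.9) = 0.4922 atm.

P₃ ≈ 0.492 atm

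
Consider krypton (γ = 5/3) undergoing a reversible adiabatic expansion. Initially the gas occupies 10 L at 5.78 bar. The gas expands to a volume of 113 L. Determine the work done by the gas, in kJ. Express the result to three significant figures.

W ≈ 6.95 kJ

P₂ = P₁(V₁/V₂)^γ = 5.78×(10/113)^(5/3) = 0.1016 bar.
For a reversible adiabat, W_by_gas = (P₁V₁ − P₂V₂)/(γ−1).
W_by = (578000×0.01 − 10160×0.113) / (2/3) = 6948 J.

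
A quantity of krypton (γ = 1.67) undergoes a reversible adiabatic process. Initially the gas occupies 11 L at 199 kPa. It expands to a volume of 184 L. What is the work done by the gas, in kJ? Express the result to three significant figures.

W ≈ 2.77 kJ

P₂ = P₁(V₁/V₂)^γ = 199×(11/184)^(1.67) = 1.802 kPa.
For a reversible adiabat, W_by_gas = (P₁V₁ − P₂V₂)/(γ−1).
W_by = (199000×0.011 − 1802×0.184) / (0.67) = 2772 J.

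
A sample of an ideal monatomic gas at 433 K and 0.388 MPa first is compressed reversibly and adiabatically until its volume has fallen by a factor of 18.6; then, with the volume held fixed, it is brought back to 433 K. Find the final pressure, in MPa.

P₃ ≈ 7.22 MPa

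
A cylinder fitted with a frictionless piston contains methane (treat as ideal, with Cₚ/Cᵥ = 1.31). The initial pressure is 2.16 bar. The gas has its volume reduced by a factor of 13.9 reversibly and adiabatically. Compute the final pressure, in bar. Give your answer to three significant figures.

Adiabatic: P₁V₁^γ = P₂V₂^γ ⇒ P₂ = P₁ (V₁/V₂)^γ.
P₂ = 2.16 × 13.9^(1.31) = 67.89 bar.

P₂ ≈ 67.9 bar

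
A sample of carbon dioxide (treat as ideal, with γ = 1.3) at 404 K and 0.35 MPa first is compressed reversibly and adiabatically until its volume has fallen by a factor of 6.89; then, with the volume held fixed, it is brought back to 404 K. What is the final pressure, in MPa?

P₃ ≈ 2.41 MPa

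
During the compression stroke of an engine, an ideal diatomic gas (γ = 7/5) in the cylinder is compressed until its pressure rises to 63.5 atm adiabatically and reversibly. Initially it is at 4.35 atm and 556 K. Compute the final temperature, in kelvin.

T₂ ≈ 1200 K

Along an adiabat T P^((1−γ)/γ) is constant, so T₂ = T₁ (P₂/P₁)^((γ−1)/γ).
T₂ = 556 × (63.5/4.35)^(2/7) = 1196 K.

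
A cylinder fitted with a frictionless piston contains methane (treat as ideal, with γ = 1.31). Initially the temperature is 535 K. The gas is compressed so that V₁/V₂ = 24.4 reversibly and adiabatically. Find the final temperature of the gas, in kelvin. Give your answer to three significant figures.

T₂ ≈ 1440 K

For a reversible adiabat TV^(γ−1) is constant, so T₂ = T₁ (V₁/V₂)^(γ−1).
T₂ = 535 × 24.4^(0.31) = 1440 K.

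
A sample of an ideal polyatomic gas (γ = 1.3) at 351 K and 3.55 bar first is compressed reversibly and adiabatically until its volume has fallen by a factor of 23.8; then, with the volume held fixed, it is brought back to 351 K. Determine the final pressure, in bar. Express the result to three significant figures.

P₃ ≈ 84.5 bar

Adiabatic step (PV^γ = const): P₂ = 3.55×23.8^(1.3) = 218.7 bar; T₂ = 351×23.8^(0.3) = 908.4 K.
Isochoric: P₃ = P₂(T₃/T₂) = 218.7 × (351/908.4) = 84.49 bar.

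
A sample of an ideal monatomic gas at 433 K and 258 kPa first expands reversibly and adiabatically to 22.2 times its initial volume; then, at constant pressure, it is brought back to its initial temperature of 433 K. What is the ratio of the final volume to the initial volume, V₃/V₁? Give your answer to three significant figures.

V₃/V₁ ≈ 175

For a monatomic ideal gas γ = 5/3.
Adiabatic step: V₂/V₁ = 22.2; T₂ = T₁·(1/22.2)^(2/3) = 54.82 K.
Isobaric step: V₃/V₂ = T₃/T₂ = 433/54.82.
V₃/V₁ = (V₂/V₁)(V₃/V₂) = 22.2 × (433/54.82) = 175.4.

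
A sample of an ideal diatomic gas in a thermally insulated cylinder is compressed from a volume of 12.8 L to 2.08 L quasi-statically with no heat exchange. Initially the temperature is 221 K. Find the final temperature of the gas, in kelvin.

For a reversible adiabat TV^(γ−1) is constant, so T₂ = T₁ (V₁/V₂)^(γ−1).
For a diatomic ideal gas γ = 7/5, so γ−1 = 2/5.
T₂ = 221 × (12.8/2.08)^(2/5) = 457.1 K.

T₂ ≈ 457 K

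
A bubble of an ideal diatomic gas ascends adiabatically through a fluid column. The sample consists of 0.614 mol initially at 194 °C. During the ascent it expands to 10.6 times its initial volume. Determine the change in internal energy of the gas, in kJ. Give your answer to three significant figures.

ΔU ≈ -3.64 kJ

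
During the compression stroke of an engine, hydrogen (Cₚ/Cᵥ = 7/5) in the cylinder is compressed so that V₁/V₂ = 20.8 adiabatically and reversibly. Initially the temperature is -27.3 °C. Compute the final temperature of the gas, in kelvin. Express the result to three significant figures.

Adiabatic: T₁V₁^(γ−1) = T₂V₂^(γ−1) ⇒ T₂ = T₁ (V₁/V₂)^(γ−1).
T₁ = -27.3 °C = 245.8 K.
T₂ = 245.8 × 20.8^(2/5) = 827.7 K.

T₂ ≈ 828 K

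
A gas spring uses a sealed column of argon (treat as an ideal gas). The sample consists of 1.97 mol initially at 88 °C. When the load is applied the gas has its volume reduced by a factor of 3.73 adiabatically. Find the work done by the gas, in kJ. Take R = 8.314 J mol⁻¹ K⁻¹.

For a reversible adiabat TV^(γ−1) is constant, so T₂ = T₁ (V₁/V₂)^(γ−1).
γ = 5/3 for a monatomic ideal gas, so γ−1 = 2/3.
T₁ = 88 °C = 361.1 K.
T₂ = 361.1 × 3.73^(2/3) = 868.6 K.
Q = 0, so ΔU = W_on_gas = nCᵥΔT with Cᵥ = R/(γ−1) = 12.47 J/(mol·K).
ΔU = 1.97 × 12.47 × (868.6 − 361.1) = 12470 J.
Work done by the gas = −ΔU = -12470 J.

W ≈ -12.5 kJ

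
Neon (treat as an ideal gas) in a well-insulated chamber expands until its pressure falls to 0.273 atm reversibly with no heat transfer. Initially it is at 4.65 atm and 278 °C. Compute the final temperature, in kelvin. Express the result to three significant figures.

T₂ ≈ 177 K

Along an adiabat T P^((1−γ)/γ) is constant, so T₂ = T₁ (P₂/P₁)^((γ−1)/γ).
For a monatomic ideal gas γ = 5/3, so (γ−1)/γ = 2/5.
T₁ = 278 °C = 551.1 K.
T₂ = 551.1 × (0.273/4.65)^(2/5) = 177.3 K.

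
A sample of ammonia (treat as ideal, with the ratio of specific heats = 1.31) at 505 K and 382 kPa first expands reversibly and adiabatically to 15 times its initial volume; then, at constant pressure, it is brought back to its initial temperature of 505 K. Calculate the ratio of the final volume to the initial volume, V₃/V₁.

Adiabatic step: V₂/V₁ = 15; T₂ = T₁·(1/15)^(0.31) = 218.1 K.
Isobaric step: V₃/V₂ = T₃/T₂ = 505/218.1.
V₃/V₁ = (V₂/V₁)(V₃/V₂) = 15 × (505/218.1) = 34.73.

V₃/V₁ ≈ 34.7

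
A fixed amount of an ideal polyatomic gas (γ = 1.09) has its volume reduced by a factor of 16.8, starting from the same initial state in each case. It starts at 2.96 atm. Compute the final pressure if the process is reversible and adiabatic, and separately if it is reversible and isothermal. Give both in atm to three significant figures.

Isothermal: P₂ = P₁(V₁/V₂) = 2.96×16.8 = 49.73 atm.
Adiabatic: P₂ = P₁(V₁/V₂)^γ = 2.96×16.8^(1.09) = 64.1 atm.

adiabatic: 64.1 atm; isothermal: 49.7 atm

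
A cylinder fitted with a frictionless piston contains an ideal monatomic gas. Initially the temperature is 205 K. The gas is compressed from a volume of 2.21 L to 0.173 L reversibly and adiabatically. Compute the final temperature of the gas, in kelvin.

T₂ ≈ 1120 K

For a reversible adiabat TV^(γ−1) is constant, so T₂ = T₁ (V₁/V₂)^(γ−1).
For a monatomic ideal gas γ = 5/3, so γ−1 = 2/3.
T₂ = 205 × (2.21/0.173)^(2/3) = 1120 K.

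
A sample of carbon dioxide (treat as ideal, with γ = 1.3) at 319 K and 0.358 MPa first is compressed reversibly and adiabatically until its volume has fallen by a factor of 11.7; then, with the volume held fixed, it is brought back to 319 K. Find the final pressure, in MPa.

P₃ ≈ 4.19 MPa

Adiabatic step (PV^γ = const): P₂ = 0.358×11.7^(1.3) = 8.76 MPa; T₂ = 319×11.7^(0.3) = 667.2 K.
Isochoric: P₃ = P₂(T₃/T₂) = 8.76 × (319/667.2) = 4.189 MPa.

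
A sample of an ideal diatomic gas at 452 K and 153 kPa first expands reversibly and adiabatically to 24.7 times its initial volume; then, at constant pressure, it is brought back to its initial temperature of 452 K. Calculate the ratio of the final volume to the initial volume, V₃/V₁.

V₃/V₁ ≈ 89.1

For a diatomic ideal gas γ = 7/5.
Adiabatic step: V₂/V₁ = 24.7; T₂ = T₁·(1/24.7)^(2/5) = 125.3 K.
Isobaric step: V₃/V₂ = T₃/T₂ = 452/125.3.
V₃/V₁ = (V₂/V₁)(V₃/V₂) = 24.7 × (452/125.3) = 89.08.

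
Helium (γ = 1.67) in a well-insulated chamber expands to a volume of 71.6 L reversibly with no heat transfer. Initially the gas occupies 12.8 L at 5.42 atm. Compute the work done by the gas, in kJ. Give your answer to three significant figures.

W ≈ 7.18 kJ

P₂ = P₁(V₁/V₂)^γ = 5.42×(12.8/71.6)^(1.67) = 0.3057 atm.
For a reversible adiabat, W_by_gas = (P₁V₁ − P₂V₂)/(γ−1).
W_by = (549200×0.0128 − 30980×0.0716) / (0.67) = 7181 J.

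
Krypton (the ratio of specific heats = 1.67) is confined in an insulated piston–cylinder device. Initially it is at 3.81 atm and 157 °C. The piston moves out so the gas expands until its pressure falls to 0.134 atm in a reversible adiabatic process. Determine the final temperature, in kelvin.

Adiabatic: T₂/T₁ = (P₂/P₁)^((γ−1)/γ).
T₁ = 157 °C = 430.1 K.
T₂ = 430.1 × (0.134/3.81)^(0.401) = 112.3 K.

T₂ ≈ 112 K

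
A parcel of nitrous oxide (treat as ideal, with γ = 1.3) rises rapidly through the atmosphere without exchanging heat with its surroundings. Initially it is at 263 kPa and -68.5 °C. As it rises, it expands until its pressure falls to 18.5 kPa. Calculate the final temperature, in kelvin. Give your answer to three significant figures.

T₂ ≈ 111 K

Along an adiabat T P^((1−γ)/γ) is constant, so T₂ = T₁ (P₂/P₁)^((γ−1)/γ).
T₁ = -68.5 °C = 204.6 K.
T₂ = 204.6 × (18.5/263)^(0.231) = 110.9 K.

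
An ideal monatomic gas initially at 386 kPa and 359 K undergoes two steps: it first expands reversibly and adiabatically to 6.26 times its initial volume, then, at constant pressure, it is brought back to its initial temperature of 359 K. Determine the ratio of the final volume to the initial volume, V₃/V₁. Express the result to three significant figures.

V₃/V₁ ≈ 21.3

For a monatomic ideal gas γ = 5/3.
Adiabatic step: V₂/V₁ = 6.26; T₂ = T₁·(1/6.26)^(2/3) = 105.7 K.
Isobaric step: V₃/V₂ = T₃/T₂ = 359/105.7.
V₃/V₁ = (V₂/V₁)(V₃/V₂) = 6.26 × (359/105.7) = 21.26.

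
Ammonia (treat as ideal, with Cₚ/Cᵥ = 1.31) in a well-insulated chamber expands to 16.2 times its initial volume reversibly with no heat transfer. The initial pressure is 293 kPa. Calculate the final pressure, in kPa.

P₂ ≈ 7.63 kPa

Adiabatic: P₁V₁^γ = P₂V₂^γ ⇒ P₂ = P₁ (V₁/V₂)^γ.
P₂ = 293 × (1/16.2)^(1.31) = 7.628 kPa.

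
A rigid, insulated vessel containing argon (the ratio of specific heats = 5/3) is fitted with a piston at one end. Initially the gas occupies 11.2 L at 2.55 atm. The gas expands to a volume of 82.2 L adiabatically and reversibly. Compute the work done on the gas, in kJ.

W ≈ -3.19 kJ

P₂ = P₁(V₁/V₂)^γ = 2.55×(11.2/82.2)^(5/3) = 0.092 atm.
For a reversible adiabat, W_by_gas = (P₁V₁ − P₂V₂)/(γ−1).
W_by = (258400×0.0112 − 9322×0.0822) / (2/3) = 3191 J.
W_on_gas = −W_by = -3191 J.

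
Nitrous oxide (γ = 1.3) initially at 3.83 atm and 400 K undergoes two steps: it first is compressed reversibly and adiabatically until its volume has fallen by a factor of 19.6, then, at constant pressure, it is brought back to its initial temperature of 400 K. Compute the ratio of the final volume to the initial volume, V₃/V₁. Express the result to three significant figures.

V₃/V₁ ≈ 0.0209

Adiabatic step: V₂/V₁ = 0.05102; T₂ = T₁·19.6^(0.3) = 976.6 K.
Isobaric step: V₃/V₂ = T₃/T₂ = 400/976.6.
V₃/V₁ = (V₂/V₁)(V₃/V₂) = 0.05102 × (400/976.6) = 0.0209.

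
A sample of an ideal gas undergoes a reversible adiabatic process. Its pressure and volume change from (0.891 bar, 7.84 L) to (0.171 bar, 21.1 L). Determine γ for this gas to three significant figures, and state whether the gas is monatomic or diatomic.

γ ≈ 1.67; monatomic

PV^γ = const ⇒ γ = ln(P₂/P₁) / ln(V₁/V₂).
γ = ln(0.171/0.891) / ln(7.84/21.1) = 1.667.
γ ≈ 1.67 is close to 5/3, so the gas is monatomic.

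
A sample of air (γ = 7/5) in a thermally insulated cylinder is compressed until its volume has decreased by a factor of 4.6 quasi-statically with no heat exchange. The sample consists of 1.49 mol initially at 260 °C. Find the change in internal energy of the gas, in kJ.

ΔU ≈ 13.9 kJ

For a reversible adiabat TV^(γ−1) is constant, so T₂ = T₁ (V₁/V₂)^(γ−1).
T₁ = 260 °C = 533.1 K.
T₂ = 533.1 × 4.6^(2/5) = 981.6 K.
Q = 0, so ΔU = W_on_gas = nCᵥΔT with Cᵥ = R/(γ−1) = 20.79 J/(mol·K).
ΔU = 1.49 × 20.79 × (981.6 − 533.1) = 13890 J.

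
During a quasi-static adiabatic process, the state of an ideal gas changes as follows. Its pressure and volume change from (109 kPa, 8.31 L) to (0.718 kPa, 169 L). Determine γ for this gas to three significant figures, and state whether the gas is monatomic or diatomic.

γ ≈ 1.67; monatomic

PV^γ = const ⇒ γ = ln(P₂/P₁) / ln(V₁/V₂).
γ = ln(0.718/109) / ln(8.31/169) = 1.667.
γ ≈ 1.67 is close to 5/3, so the gas is monatomic.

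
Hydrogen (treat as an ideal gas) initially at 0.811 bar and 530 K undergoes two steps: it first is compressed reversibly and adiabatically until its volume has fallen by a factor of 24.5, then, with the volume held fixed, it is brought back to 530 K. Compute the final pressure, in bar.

P₃ ≈ 19.9 bar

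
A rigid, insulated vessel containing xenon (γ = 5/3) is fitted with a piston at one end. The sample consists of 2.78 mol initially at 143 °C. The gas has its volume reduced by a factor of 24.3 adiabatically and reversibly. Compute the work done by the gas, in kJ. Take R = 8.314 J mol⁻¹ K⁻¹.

For a reversible adiabat TV^(γ−1) is constant, so T₂ = T₁ (V₁/V₂)^(γ−1).
T₁ = 143 °C = 416.1 K.
T₂ = 416.1 × 24.3^(2/3) = 3491 K.
Q = 0, so ΔU = W_on_gas = nCᵥΔT with Cᵥ = R/(γ−1) = 12.47 J/(mol·K).
ΔU = 2.78 × 12.47 × (3491 − 416.1) = 106600 J.
Work done by the gas = −ΔU = -106600 J.

W ≈ -107 kJ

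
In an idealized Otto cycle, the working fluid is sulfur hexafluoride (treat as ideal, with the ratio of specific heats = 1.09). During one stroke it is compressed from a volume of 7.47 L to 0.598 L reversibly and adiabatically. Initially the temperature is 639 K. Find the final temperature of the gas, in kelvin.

T₂ ≈ 802 K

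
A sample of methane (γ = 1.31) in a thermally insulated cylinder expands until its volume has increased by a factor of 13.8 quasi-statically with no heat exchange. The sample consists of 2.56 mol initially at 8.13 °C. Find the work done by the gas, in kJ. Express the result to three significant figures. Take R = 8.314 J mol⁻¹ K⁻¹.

W ≈ 10.8 kJ

For a reversible adiabat TV^(γ−1) is constant, so T₂ = T₁ (V₁/V₂)^(γ−1).
T₁ = 8.13 °C = 281.3 K.
T₂ = 281.3 × (1/13.8)^(0.31) = 124.7 K.
Q = 0, so ΔU = W_on_gas = nCᵥΔT with Cᵥ = R/(γ−1) = 26.82 J/(mol·K).
ΔU = 2.56 × 26.82 × (124.7 − 281.3) = -10750 J.
Work done by the gas = −ΔU = 10750 J.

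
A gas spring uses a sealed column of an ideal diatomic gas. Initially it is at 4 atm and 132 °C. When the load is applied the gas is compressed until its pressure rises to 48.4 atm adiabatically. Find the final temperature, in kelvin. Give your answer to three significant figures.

Along an adiabat T P^((1−γ)/γ) is constant, so T₂ = T₁ (P₂/P₁)^((γ−1)/γ).
For a diatomic ideal gas γ = 7/5, so (γ−1)/γ = 2/7.
T₁ = 132 °C = 405.1 K.
T₂ = 405.1 × (48.4/4)^(2/7) = 826 K.

T₂ ≈ 826 K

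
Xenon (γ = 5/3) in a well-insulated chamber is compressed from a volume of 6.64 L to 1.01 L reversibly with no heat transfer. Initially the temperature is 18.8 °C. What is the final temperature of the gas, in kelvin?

T₂ ≈ 1020 K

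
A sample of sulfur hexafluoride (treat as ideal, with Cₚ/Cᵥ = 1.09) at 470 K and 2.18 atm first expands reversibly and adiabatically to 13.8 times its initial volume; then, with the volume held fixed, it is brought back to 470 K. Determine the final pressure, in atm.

Adiabatic step (PV^γ = const): P₂ = 2.18×(1/13.8)^(1.09) = 0.1247 atm; T₂ = 470×(1/13.8)^(0.09) = 371.1 K.
Isochoric: P₃ = P₂(T₃/T₂) = 0.1247 × (470/371.1) = 0.158 atm.

P₃ ≈ 0.158 atm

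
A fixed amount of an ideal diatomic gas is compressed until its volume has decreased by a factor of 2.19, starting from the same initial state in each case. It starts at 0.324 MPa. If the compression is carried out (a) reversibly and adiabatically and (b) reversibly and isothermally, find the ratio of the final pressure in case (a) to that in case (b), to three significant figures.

P_adiabatic / P_isothermal ≈ 1.37

For a diatomic ideal gas γ = 7/5.
Isothermal: P_b = P₁(V₁/V₂) = 0.324×2.19.
Adiabatic: P_a = P₁(V₁/V₂)^γ = 0.324×2.19^(7/5).
P_a/P_b = (V₁/V₂)^(γ−1) = 2.19^(2/5) = 1.368.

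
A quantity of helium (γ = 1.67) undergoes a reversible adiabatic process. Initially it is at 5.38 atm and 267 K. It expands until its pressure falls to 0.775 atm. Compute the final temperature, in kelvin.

T₂ ≈ 123 K

Adiabatic: T₂/T₁ = (P₂/P₁)^((γ−1)/γ).
T₂ = 267 × (0.775/5.38)^(0.401) = 122.7 K.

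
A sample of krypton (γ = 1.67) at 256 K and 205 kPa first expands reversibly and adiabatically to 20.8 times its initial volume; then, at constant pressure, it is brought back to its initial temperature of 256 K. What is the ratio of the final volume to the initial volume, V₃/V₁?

V₃/V₁ ≈ 159

Adiabatic step: V₂/V₁ = 20.8; T₂ = T₁·(1/20.8)^(0.67) = 33.51 K.
Isobaric step: V₃/V₂ = T₃/T₂ = 256/33.51.
V₃/V₁ = (V₂/V₁)(V₃/V₂) = 20.8 × (256/33.51) = 158.9.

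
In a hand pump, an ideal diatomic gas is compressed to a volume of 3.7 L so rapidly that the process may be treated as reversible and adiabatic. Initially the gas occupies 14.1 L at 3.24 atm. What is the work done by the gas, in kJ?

γ = 7/5 for a diatomic ideal gas.
P₂ = P₁(V₁/V₂)^γ = 3.24×(14.1/3.7)^(7/5) = 21.08 atm.
For a reversible adiabat, W_by_gas = (P₁V₁ − P₂V₂)/(γ−1).
W_by = (328300×0.0141 − 2.136×10^6×0.0037) / (2/5) = -8190 J.

W ≈ -8.19 kJ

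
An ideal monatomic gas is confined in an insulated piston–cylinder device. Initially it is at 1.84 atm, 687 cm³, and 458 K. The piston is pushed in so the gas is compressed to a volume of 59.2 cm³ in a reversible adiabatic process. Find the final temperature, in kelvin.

Adiabatic: T₁V₁^(γ−1) = T₂V₂^(γ−1) ⇒ T₂ = T₁ (V₁/V₂)^(γ−1).
γ = 5/3 for a monatomic ideal gas.
T₂ = 458 × (687/59.2)^(2/3) = 2348 K.

T₂ ≈ 2350 K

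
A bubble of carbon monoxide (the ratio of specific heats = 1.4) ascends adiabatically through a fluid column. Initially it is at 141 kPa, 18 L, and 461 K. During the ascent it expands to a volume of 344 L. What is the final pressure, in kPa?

P₂ ≈ 2.27 kPa

Since PV^γ is constant along a reversible adiabat, P₂ = P₁ (V₁/V₂)^γ.
P₂ = 141 × (18/344)^(1.4) = 2.267 kPa.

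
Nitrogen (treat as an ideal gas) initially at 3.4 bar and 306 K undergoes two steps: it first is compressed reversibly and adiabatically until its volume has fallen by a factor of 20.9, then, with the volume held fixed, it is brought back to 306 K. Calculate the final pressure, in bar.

P₃ ≈ 71.1 bar

For a diatomic ideal gas γ = 7/5.
Adiabatic step (PV^γ = const): P₂ = 3.4×20.9^(7/5) = 239.7 bar; T₂ = 306×20.9^(2/5) = 1032 K.
Isochoric: P₃ = P₂(T₃/T₂) = 239.7 × (306/1032) = 71.06 bar.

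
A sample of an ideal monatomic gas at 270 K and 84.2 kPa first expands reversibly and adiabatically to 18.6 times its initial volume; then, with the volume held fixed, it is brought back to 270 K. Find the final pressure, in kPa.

For a monatomic ideal gas γ = 5/3.
Adiabatic step (PV^γ = const): P₂ = 84.2×(1/18.6)^(5/3) = 0.6448 kPa; T₂ = 270×(1/18.6)^(2/3) = 38.46 K.
Isochoric: P₃ = P₂(T₃/T₂) = 0.6448 × (270/38.46) = 4.527 kPa.

P₃ ≈ 4.53 kPa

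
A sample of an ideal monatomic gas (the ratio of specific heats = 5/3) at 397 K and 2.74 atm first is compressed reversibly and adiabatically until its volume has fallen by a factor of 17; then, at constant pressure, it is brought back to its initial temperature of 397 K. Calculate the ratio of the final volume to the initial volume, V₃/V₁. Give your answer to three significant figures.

Adiabatic step: V₂/V₁ = 0.05882; T₂ = T₁·17^(2/3) = 2625 K.
Isobaric step: V₃/V₂ = T₃/T₂ = 397/2625.
V₃/V₁ = (V₂/V₁)(V₃/V₂) = 0.05882 × (397/2625) = 0.008897.

V₃/V₁ ≈ 0.00890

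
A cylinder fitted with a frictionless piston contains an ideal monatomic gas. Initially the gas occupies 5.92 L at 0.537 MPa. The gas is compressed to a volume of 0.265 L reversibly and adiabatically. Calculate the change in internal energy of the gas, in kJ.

γ = 5/3 for a monatomic ideal gas.
P₂ = P₁(V₁/V₂)^γ = 0.537×(5.92/0.265)^(5/3) = 95.16 MPa.
For a reversible adiabat, W_by_gas = (P₁V₁ − P₂V₂)/(γ−1).
W_by = (537000×0.00592 − 9.516×10^7×0.000265) / (2/3) = -33060 J.
Q = 0 ⇒ ΔU = −W_by = 33060 J.

ΔU ≈ 33.1 kJ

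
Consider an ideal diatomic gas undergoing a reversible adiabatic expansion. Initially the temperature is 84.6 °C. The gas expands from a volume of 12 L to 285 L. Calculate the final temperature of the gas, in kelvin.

T₂ ≈ 101 K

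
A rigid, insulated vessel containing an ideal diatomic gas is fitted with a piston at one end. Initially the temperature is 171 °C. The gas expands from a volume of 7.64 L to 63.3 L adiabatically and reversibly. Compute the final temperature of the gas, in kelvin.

Adiabatic: T₁V₁^(γ−1) = T₂V₂^(γ−1) ⇒ T₂ = T₁ (V₁/V₂)^(γ−1).
For a diatomic ideal gas γ = 7/5, so γ−1 = 2/5.
T₁ = 171 °C = 444.1 K.
T₂ = 444.1 × (7.64/63.3)^(2/5) = 190.6 K.

T₂ ≈ 191 K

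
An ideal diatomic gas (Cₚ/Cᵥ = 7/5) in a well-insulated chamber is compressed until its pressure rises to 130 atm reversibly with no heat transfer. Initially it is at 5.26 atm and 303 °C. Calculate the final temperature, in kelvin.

T₂ ≈ 1440 K

Adiabatic: T₂/T₁ = (P₂/P₁)^((γ−1)/γ).
T₁ = 303 °C = 576.1 K.
T₂ = 576.1 × (130/5.26)^(2/7) = 1441 K.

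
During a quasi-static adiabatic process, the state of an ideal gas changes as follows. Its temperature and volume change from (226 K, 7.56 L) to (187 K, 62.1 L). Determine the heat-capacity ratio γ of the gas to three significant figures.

TV^(γ−1) = const ⇒ γ − 1 = ln(T₂/T₁) / ln(V₁/V₂).
γ = 1 + ln(187/226) / ln(7.56/62.1) = 1.09.

γ ≈ 1.09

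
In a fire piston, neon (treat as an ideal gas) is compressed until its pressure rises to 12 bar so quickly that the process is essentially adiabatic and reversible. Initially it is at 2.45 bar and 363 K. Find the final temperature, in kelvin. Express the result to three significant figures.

Adiabatic: T₂/T₁ = (P₂/P₁)^((γ−1)/γ).
For a monatomic ideal gas γ = 5/3, so (γ−1)/γ = 2/5.
T₂ = 363 × (12/2.45)^(2/5) = 685.4 K.

T₂ ≈ 685 K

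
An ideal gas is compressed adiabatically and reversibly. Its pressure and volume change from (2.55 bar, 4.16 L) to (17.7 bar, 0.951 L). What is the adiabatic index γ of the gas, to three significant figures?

PV^γ = const ⇒ γ = ln(P₂/P₁) / ln(V₁/V₂).
γ = ln(17.7/2.55) / ln(4.16/0.951) = 1.313.

γ ≈ 1.31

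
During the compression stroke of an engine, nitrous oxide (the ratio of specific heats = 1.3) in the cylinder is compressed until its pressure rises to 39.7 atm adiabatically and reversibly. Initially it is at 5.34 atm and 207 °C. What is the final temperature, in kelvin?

T₂ ≈ 763 K

Along an adiabat T P^((1−γ)/γ) is constant, so T₂ = T₁ (P₂/P₁)^((γ−1)/γ).
T₁ = 207 °C = 480.1 K.
T₂ = 480.1 × (39.7/5.34)^(0.231) = 762.8 K.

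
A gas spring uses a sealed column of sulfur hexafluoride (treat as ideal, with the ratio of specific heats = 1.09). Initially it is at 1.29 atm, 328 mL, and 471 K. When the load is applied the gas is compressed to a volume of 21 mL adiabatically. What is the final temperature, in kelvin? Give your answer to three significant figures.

T₂ ≈ 603 K

Adiabatic: T₁V₁^(γ−1) = T₂V₂^(γ−1) ⇒ T₂ = T₁ (V₁/V₂)^(γ−1).
T₂ = 471 × (328/21)^(0.09) = 603.2 K.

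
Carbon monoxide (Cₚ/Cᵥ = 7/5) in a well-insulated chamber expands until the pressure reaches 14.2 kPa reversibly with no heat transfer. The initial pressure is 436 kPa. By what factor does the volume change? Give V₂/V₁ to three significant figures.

V₂/V₁ ≈ 11.5

From PV^γ = const, V₂/V₁ = (P₁/P₂)^(1/γ).
V₂/V₁ = (436/14.2)^(5/7) = 11.54.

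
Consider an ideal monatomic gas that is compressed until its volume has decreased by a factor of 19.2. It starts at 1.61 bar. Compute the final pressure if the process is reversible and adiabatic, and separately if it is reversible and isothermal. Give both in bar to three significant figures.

For a monatomic ideal gas γ = 5/3.
Isothermal: P₂ = P₁(V₁/V₂) = 1.61×19.2 = 30.91 bar.
Adiabatic: P₂ = P₁(V₁/V₂)^γ = 1.61×19.2^(5/3) = 221.6 bar.

adiabatic: 222 bar; isothermal: 30.9 bar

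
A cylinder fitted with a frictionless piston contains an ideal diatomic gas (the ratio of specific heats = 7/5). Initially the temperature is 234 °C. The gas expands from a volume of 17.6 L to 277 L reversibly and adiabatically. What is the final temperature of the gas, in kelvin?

Adiabatic: T₁V₁^(γ−1) = T₂V₂^(γ−1) ⇒ T₂ = T₁ (V₁/V₂)^(γ−1).
T₁ = 234 °C = 507.1 K.
T₂ = 507.1 × (17.6/277)^(2/5) = 168.4 K.

T₂ ≈ 168 K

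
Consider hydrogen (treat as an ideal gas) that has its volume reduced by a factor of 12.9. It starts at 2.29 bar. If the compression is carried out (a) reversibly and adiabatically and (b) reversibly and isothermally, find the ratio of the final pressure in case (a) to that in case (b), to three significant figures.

For a diatomic ideal gas γ = 7/5.
Isothermal: P_b = P₁(V₁/V₂) = 2.29×12.9.
Adiabatic: P_a = P₁(V₁/V₂)^γ = 2.29×12.9^(7/5).
P_a/P_b = (V₁/V₂)^(γ−1) = 12.9^(2/5) = 2.781.

P_adiabatic / P_isothermal ≈ 2.78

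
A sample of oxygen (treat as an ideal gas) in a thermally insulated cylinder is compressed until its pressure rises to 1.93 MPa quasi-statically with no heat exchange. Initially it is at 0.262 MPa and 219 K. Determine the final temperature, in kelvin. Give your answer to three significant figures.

Adiabatic: T₂/T₁ = (P₂/P₁)^((γ−1)/γ).
For a diatomic ideal gas γ = 7/5, so (γ−1)/γ = 2/7.
T₂ = 219 × (1.93/0.262)^(2/7) = 387.5 K.

T₂ ≈ 387 K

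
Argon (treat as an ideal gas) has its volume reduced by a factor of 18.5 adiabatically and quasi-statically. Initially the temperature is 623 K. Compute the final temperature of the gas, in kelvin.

Adiabatic: T₁V₁^(γ−1) = T₂V₂^(γ−1) ⇒ T₂ = T₁ (V₁/V₂)^(γ−1).
For a monatomic ideal gas γ = 5/3, so γ−1 = 2/3.
T₂ = 623 × 18.5^(2/3) = 4358 K.

T₂ ≈ 4360 K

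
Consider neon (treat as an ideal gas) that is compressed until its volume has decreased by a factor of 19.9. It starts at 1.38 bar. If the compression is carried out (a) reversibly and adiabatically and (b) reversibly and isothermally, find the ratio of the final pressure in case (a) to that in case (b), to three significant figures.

For a monatomic ideal gas γ = 5/3.
Isothermal: P_b = P₁(V₁/V₂) = 1.38×19.9.
Adiabatic: P_a = P₁(V₁/V₂)^γ = 1.38×19.9^(5/3).
P_a/P_b = (V₁/V₂)^(γ−1) = 19.9^(2/3) = 7.343.

P_adiabatic / P_isothermal ≈ 7.34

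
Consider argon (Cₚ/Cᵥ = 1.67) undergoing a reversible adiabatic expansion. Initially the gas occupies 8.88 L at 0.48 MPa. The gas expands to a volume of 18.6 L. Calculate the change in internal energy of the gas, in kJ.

ΔU ≈ -2.49 kJ

P₂ = P₁(V₁/V₂)^γ = 0.48×(8.88/18.6)^(1.67) = 0.1396 MPa.
For a reversible adiabat, W_by_gas = (P₁V₁ − P₂V₂)/(γ−1).
W_by = (480000×0.00888 − 139600×0.0186) / (0.67) = 2485 J.
Q = 0 ⇒ ΔU = −W_by = -2485 J.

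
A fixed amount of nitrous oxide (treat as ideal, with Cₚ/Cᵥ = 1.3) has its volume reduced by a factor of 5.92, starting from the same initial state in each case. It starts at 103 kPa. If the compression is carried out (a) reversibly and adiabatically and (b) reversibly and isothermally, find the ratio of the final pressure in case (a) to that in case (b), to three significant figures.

P_adiabatic / P_isothermal ≈ 1.70

Isothermal: P_b = P₁(V₁/V₂) = 103×5.92.
Adiabatic: P_a = P₁(V₁/V₂)^γ = 103×5.92^(1.3).
P_a/P_b = (V₁/V₂)^(γ−1) = 5.92^(0.3) = 1.705.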